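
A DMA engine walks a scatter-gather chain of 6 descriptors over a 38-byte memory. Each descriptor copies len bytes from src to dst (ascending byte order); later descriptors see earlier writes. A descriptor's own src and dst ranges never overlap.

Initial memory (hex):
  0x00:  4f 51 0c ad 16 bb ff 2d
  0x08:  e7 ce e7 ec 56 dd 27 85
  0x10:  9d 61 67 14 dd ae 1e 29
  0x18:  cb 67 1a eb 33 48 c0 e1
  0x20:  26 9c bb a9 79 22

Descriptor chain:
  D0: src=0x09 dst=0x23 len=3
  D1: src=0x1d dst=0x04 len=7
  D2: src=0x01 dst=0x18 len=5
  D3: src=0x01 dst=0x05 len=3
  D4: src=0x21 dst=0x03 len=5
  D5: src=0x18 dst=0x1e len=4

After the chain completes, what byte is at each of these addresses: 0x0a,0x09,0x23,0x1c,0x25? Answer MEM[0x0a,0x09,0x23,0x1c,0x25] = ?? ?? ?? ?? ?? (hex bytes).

MEM[0x0a,0x09,0x23,0x1c,0x25] = ce bb ce c0 ec

  after D0: wrote 3B at 0x23 = cee7ec
  after D1: wrote 7B at 0x04 = 48c0e1269cbbce
  after D2: wrote 5B at 0x18 = 510cad48c0
  after D3: wrote 3B at 0x05 = 510cad
  after D4: wrote 5B at 0x03 = 9cbbcee7ec
  after D5: wrote 4B at 0x1e = 510cad48
query mem[0x0a]=0xce, mem[0x09]=0xbb, mem[0x23]=0xce, mem[0x1c]=0xc0, mem[0x25]=0xec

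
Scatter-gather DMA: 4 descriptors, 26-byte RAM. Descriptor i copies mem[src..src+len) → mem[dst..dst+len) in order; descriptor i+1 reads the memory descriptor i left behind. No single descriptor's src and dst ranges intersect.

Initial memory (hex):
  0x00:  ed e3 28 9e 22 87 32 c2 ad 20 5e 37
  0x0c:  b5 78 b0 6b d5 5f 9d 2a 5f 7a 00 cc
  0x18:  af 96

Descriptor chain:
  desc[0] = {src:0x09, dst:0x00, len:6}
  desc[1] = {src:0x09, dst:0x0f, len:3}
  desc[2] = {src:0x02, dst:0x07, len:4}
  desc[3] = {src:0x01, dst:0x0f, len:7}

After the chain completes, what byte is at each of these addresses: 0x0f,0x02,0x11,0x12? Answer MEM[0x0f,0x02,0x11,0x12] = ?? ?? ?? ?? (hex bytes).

#0 dst[0x00+6] := {0x20,0x5e,0x37,0xb5,0x78,0xb0}
#1 dst[0x0f+3] := {0x20,0x5e,0x37}
#2 dst[0x07+4] := {0x37,0xb5,0x78,0xb0}
#3 dst[0x0f+7] := {0x5e,0x37,0xb5,0x78,0xb0,0x32,0x37}
query mem[0x0f]=0x5e, mem[0x02]=0x37, mem[0x11]=0xb5, mem[0x12]=0x78

MEM[0x0f,0x02,0x11,0x12] = 5e 37 b5 78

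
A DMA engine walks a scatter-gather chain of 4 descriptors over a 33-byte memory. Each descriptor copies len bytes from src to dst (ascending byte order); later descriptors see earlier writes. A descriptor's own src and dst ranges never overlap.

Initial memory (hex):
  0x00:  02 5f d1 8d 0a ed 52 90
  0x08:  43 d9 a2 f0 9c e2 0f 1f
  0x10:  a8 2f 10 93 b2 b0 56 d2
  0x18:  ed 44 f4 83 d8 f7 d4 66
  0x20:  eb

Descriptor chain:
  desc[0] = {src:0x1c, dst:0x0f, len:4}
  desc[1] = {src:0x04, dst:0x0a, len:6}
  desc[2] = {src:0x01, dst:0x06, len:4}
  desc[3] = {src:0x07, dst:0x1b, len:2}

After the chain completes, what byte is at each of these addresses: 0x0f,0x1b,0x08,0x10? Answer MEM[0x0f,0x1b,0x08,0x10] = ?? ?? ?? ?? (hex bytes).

  after D0: wrote 4B at 0x0f = d8f7d466
  after D1: wrote 6B at 0x0a = 0aed529043d9
  after D2: wrote 4B at 0x06 = 5fd18d0a
  after D3: wrote 2B at 0x1b = d18d
query mem[0x0f]=0xd9, mem[0x1b]=0xd1, mem[0x08]=0x8d, mem[0x10]=0xf7

MEM[0x0f,0x1b,0x08,0x10] = d9 d1 8d f7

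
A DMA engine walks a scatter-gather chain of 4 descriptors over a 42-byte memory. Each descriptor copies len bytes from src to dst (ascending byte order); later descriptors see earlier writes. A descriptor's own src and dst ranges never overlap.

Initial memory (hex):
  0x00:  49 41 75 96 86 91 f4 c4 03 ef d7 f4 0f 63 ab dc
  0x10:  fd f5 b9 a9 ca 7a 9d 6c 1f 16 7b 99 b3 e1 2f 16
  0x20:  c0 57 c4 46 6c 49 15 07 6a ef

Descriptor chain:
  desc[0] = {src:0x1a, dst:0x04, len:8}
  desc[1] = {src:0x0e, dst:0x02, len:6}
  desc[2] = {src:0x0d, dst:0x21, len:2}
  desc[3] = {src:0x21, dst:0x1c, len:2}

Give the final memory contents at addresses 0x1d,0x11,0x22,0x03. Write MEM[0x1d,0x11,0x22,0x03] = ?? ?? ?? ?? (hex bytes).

MEM[0x1d,0x11,0x22,0x03] = ab f5 ab dc

[0] 0x1a->0x04 len=8 : 7b 99 b3 e1 2f 16 c0 57
[1] 0x0e->0x02 len=6 : ab dc fd f5 b9 a9
[2] 0x0d->0x21 len=2 : 63 ab
[3] 0x21->0x1c len=2 : 63 ab
query mem[0x1d]=0xab, mem[0x11]=0xf5, mem[0x22]=0xab, mem[0x03]=0xdc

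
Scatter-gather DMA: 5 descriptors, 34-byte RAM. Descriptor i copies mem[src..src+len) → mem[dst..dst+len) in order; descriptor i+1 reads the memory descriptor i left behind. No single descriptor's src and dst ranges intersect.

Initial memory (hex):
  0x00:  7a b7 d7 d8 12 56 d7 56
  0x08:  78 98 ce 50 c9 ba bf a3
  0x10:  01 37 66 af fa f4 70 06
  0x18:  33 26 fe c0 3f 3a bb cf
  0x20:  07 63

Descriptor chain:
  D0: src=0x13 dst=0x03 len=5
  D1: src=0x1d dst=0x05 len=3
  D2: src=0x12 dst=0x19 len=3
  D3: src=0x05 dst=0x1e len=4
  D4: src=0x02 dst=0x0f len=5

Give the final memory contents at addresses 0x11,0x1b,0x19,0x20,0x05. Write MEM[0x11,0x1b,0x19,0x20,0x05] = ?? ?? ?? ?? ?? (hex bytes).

MEM[0x11,0x1b,0x19,0x20,0x05] = fa fa 66 cf 3a

#0 dst[0x03+5] := {0xaf,0xfa,0xf4,0x70,0x06}
#1 dst[0x05+3] := {0x3a,0xbb,0xcf}
#2 dst[0x19+3] := {0x66,0xaf,0xfa}
#3 dst[0x1e+4] := {0x3a,0xbb,0xcf,0x78}
#4 dst[0x0f+5] := {0xd7,0xaf,0xfa,0x3a,0xbb}
query mem[0x11]=0xfa, mem[0x1b]=0xfa, mem[0x19]=0x66, mem[0x20]=0xcf, mem[0x05]=0x3a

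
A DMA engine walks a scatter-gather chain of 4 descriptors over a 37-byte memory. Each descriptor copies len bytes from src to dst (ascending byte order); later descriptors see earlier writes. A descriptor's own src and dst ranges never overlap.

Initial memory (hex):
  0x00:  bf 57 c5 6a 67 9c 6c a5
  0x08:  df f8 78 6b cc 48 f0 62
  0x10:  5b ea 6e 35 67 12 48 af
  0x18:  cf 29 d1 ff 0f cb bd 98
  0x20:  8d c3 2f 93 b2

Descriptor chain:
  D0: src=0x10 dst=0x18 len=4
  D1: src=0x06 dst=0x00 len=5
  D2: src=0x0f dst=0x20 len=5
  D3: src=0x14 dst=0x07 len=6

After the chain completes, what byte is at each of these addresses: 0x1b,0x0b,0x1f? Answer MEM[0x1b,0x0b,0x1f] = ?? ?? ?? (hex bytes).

  after D0: wrote 4B at 0x18 = 5bea6e35
  after D1: wrote 5B at 0x00 = 6ca5dff878
  after D2: wrote 5B at 0x20 = 625bea6e35
  after D3: wrote 6B at 0x07 = 671248af5bea
query mem[0x1b]=0x35, mem[0x0b]=0x5b, mem[0x1f]=0x98

MEM[0x1b,0x0b,0x1f] = 35 5b 98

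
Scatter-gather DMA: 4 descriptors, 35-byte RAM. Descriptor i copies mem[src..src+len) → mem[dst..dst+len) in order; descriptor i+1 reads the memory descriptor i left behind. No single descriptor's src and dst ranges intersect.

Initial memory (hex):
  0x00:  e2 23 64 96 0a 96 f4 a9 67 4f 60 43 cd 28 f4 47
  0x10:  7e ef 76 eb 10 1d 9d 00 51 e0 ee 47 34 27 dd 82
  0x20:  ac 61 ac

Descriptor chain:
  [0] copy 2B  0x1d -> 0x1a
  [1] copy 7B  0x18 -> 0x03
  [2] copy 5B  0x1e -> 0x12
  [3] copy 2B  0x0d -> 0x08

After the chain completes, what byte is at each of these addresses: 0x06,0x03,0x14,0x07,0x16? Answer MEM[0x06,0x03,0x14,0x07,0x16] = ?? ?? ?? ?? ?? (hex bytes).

MEM[0x06,0x03,0x14,0x07,0x16] = dd 51 ac 34 ac

  after D0: wrote 2B at 0x1a = 27dd
  after D1: wrote 7B at 0x03 = 51e027dd3427dd
  after D2: wrote 5B at 0x12 = dd82ac61ac
  after D3: wrote 2B at 0x08 = 28f4
query mem[0x06]=0xdd, mem[0x03]=0x51, mem[0x14]=0xac, mem[0x07]=0x34, mem[0x16]=0xac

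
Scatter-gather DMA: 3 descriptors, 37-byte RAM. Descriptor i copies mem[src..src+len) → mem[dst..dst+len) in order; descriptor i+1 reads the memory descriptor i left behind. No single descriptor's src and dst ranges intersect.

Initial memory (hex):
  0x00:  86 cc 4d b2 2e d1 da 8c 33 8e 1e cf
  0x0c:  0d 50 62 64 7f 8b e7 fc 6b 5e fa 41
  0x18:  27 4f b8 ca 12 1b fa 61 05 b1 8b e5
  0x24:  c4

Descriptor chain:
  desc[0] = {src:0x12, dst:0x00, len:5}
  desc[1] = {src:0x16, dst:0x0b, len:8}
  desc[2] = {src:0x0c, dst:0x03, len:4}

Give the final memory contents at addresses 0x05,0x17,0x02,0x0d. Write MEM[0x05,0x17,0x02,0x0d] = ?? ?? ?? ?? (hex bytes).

MEM[0x05,0x17,0x02,0x0d] = 4f 41 6b 27

  after D0: wrote 5B at 0x00 = e7fc6b5efa
  after D1: wrote 8B at 0x0b = fa41274fb8ca121b
  after D2: wrote 4B at 0x03 = 41274fb8
query mem[0x05]=0x4f, mem[0x17]=0x41, mem[0x02]=0x6b, mem[0x0d]=0x27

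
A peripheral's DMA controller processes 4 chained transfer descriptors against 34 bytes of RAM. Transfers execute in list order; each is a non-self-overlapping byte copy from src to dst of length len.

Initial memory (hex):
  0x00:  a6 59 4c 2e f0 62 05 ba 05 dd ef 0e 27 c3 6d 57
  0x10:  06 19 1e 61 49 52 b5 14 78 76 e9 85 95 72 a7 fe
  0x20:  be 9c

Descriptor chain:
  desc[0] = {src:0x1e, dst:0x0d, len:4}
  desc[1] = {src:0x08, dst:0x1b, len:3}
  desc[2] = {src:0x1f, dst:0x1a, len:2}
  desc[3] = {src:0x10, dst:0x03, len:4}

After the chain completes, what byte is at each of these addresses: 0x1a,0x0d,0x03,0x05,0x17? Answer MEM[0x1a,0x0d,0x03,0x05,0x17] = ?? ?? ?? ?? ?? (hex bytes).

#0 dst[0x0d+4] := {0xa7,0xfe,0xbe,0x9c}
#1 dst[0x1b+3] := {0x05,0xdd,0xef}
#2 dst[0x1a+2] := {0xfe,0xbe}
#3 dst[0x03+4] := {0x9c,0x19,0x1e,0x61}
query mem[0x1a]=0xfe, mem[0x0d]=0xa7, mem[0x03]=0x9c, mem[0x05]=0x1e, mem[0x17]=0x14

MEM[0x1a,0x0d,0x03,0x05,0x17] = fe a7 9c 1e 14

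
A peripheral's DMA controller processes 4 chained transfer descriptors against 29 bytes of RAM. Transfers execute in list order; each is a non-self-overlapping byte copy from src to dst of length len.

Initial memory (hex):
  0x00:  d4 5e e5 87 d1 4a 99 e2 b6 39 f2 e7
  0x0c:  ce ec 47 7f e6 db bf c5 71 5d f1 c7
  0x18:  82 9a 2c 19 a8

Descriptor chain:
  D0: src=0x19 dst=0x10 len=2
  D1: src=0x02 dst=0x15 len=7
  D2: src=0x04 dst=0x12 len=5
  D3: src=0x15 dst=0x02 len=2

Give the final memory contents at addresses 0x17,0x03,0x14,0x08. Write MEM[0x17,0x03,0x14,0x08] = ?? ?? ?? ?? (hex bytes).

[0] 0x19->0x10 len=2 : 9a 2c
[1] 0x02->0x15 len=7 : e5 87 d1 4a 99 e2 b6
[2] 0x04->0x12 len=5 : d1 4a 99 e2 b6
[3] 0x15->0x02 len=2 : e2 b6
query mem[0x17]=0xd1, mem[0x03]=0xb6, mem[0x14]=0x99, mem[0x08]=0xb6

MEM[0x17,0x03,0x14,0x08] = d1 b6 99 b6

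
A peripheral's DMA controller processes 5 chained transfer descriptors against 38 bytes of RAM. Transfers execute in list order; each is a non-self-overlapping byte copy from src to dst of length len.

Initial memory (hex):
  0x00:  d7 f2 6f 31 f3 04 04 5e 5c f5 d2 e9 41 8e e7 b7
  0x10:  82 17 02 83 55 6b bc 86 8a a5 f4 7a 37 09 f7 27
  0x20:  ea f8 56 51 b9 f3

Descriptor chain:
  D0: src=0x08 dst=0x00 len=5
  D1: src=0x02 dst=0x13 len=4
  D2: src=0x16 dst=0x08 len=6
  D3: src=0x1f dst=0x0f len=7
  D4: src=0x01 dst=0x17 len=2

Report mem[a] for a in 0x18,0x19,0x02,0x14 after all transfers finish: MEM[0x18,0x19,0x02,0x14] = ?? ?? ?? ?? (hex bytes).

[0] 0x08->0x00 len=5 : 5c f5 d2 e9 41
[1] 0x02->0x13 len=4 : d2 e9 41 04
[2] 0x16->0x08 len=6 : 04 86 8a a5 f4 7a
[3] 0x1f->0x0f len=7 : 27 ea f8 56 51 b9 f3
[4] 0x01->0x17 len=2 : f5 d2
query mem[0x18]=0xd2, mem[0x19]=0xa5, mem[0x02]=0xd2, mem[0x14]=0xb9

MEM[0x18,0x19,0x02,0x14] = d2 a5 d2 b9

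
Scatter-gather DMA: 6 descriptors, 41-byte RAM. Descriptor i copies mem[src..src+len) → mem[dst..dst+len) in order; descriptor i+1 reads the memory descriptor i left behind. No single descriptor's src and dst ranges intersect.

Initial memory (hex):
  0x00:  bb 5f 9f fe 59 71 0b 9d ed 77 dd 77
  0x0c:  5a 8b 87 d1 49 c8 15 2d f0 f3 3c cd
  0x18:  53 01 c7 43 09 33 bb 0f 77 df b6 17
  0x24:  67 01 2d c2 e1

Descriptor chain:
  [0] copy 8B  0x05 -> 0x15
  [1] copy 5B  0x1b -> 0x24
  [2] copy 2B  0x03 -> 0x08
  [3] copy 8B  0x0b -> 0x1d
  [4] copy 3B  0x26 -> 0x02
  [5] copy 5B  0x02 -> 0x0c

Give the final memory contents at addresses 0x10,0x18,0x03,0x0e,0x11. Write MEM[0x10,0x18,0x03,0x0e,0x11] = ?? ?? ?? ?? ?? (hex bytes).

MEM[0x10,0x18,0x03,0x0e,0x11] = 0b ed bb 0f c8

D0: mem[0x15..0x1c] <- [71 0b 9d ed 77 dd 77 5a]
D1: mem[0x24..0x28] <- [77 5a 33 bb 0f]
D2: mem[0x08..0x09] <- [fe 59]
D3: mem[0x1d..0x24] <- [77 5a 8b 87 d1 49 c8 15]
D4: mem[0x02..0x04] <- [33 bb 0f]
D5: mem[0x0c..0x10] <- [33 bb 0f 71 0b]
query mem[0x10]=0x0b, mem[0x18]=0xed, mem[0x03]=0xbb, mem[0x0e]=0x0f, mem[0x11]=0xc8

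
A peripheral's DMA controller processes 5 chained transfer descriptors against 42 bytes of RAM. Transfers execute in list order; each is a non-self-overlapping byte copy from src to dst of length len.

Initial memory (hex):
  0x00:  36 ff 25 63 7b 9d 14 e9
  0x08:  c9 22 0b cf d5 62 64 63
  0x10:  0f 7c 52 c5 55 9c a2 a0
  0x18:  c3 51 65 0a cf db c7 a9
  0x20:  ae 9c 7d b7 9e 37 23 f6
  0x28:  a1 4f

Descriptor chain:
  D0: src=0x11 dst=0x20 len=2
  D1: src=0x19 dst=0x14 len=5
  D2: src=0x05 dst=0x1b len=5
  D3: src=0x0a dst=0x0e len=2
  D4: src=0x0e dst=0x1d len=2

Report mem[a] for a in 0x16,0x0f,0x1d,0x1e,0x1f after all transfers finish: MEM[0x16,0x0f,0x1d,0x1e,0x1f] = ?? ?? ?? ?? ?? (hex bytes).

MEM[0x16,0x0f,0x1d,0x1e,0x1f] = 0a cf 0b cf 22

D0: mem[0x20..0x21] <- [7c 52]
D1: mem[0x14..0x18] <- [51 65 0a cf db]
D2: mem[0x1b..0x1f] <- [9d 14 e9 c9 22]
D3: mem[0x0e..0x0f] <- [0b cf]
D4: mem[0x1d..0x1e] <- [0b cf]
query mem[0x16]=0x0a, mem[0x0f]=0xcf, mem[0x1d]=0x0b, mem[0x1e]=0xcf, mem[0x1f]=0x22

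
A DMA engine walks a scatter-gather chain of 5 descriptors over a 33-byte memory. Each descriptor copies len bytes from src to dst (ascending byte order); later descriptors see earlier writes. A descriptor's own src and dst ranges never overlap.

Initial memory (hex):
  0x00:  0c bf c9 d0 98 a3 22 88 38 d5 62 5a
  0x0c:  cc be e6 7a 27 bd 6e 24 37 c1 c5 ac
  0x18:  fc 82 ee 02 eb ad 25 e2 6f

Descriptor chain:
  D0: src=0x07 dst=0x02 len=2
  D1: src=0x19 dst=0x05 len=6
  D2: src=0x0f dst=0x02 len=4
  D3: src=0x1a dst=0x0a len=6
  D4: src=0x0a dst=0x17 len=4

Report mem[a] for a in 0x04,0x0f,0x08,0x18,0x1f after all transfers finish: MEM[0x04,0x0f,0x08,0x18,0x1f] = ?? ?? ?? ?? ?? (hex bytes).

[0] 0x07->0x02 len=2 : 88 38
[1] 0x19->0x05 len=6 : 82 ee 02 eb ad 25
[2] 0x0f->0x02 len=4 : 7a 27 bd 6e
[3] 0x1a->0x0a len=6 : ee 02 eb ad 25 e2
[4] 0x0a->0x17 len=4 : ee 02 eb ad
query mem[0x04]=0xbd, mem[0x0f]=0xe2, mem[0x08]=0xeb, mem[0x18]=0x02, mem[0x1f]=0xe2

MEM[0x04,0x0f,0x08,0x18,0x1f] = bd e2 eb 02 e2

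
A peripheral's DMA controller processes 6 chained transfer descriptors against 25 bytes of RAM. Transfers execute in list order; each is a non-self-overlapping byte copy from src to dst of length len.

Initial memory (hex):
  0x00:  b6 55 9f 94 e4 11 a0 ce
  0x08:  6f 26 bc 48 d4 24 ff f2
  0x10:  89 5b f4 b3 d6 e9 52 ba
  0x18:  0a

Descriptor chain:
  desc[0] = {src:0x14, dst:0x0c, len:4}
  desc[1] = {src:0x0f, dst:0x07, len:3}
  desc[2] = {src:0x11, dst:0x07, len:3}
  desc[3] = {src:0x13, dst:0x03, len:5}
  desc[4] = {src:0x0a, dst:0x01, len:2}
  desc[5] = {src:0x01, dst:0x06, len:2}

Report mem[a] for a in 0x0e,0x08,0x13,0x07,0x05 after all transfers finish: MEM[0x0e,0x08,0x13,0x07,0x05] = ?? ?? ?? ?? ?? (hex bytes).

D0: mem[0x0c..0x0f] <- [d6 e9 52 ba]
D1: mem[0x07..0x09] <- [ba 89 5b]
D2: mem[0x07..0x09] <- [5b f4 b3]
D3: mem[0x03..0x07] <- [b3 d6 e9 52 ba]
D4: mem[0x01..0x02] <- [bc 48]
D5: mem[0x06..0x07] <- [bc 48]
query mem[0x0e]=0x52, mem[0x08]=0xf4, mem[0x13]=0xb3, mem[0x07]=0x48, mem[0x05]=0xe9

MEM[0x0e,0x08,0x13,0x07,0x05] = 52 f4 b3 48 e9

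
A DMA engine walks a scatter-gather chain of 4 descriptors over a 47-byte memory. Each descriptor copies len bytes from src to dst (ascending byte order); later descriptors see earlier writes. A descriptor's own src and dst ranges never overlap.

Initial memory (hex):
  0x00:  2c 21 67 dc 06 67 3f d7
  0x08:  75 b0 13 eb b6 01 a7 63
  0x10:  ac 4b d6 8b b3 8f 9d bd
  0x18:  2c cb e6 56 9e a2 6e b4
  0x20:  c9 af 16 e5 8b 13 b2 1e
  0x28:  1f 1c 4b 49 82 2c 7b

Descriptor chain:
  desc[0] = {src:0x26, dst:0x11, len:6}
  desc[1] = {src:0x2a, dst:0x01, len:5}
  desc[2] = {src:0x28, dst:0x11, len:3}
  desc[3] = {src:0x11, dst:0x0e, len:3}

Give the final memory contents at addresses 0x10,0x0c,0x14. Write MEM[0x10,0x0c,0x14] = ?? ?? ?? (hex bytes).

MEM[0x10,0x0c,0x14] = 4b b6 1c

  after D0: wrote 6B at 0x11 = b21e1f1c4b49
  after D1: wrote 5B at 0x01 = 4b49822c7b
  after D2: wrote 3B at 0x11 = 1f1c4b
  after D3: wrote 3B at 0x0e = 1f1c4b
query mem[0x10]=0x4b, mem[0x0c]=0xb6, mem[0x14]=0x1c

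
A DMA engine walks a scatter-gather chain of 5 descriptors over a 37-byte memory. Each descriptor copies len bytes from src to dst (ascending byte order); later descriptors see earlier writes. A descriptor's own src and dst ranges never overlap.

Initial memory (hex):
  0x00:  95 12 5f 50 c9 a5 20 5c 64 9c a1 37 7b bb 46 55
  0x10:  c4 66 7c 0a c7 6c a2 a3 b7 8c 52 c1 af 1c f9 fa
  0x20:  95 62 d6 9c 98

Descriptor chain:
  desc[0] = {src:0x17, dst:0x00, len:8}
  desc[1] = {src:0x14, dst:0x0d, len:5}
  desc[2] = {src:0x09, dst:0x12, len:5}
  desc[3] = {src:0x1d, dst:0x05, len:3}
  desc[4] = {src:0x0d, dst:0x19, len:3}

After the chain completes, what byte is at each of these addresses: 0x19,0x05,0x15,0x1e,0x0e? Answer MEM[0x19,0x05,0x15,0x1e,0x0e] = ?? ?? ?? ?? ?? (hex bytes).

MEM[0x19,0x05,0x15,0x1e,0x0e] = c7 1c 7b f9 6c

[0] 0x17->0x00 len=8 : a3 b7 8c 52 c1 af 1c f9
[1] 0x14->0x0d len=5 : c7 6c a2 a3 b7
[2] 0x09->0x12 len=5 : 9c a1 37 7b c7
[3] 0x1d->0x05 len=3 : 1c f9 fa
[4] 0x0d->0x19 len=3 : c7 6c a2
query mem[0x19]=0xc7, mem[0x05]=0x1c, mem[0x15]=0x7b, mem[0x1e]=0xf9, mem[0x0e]=0x6c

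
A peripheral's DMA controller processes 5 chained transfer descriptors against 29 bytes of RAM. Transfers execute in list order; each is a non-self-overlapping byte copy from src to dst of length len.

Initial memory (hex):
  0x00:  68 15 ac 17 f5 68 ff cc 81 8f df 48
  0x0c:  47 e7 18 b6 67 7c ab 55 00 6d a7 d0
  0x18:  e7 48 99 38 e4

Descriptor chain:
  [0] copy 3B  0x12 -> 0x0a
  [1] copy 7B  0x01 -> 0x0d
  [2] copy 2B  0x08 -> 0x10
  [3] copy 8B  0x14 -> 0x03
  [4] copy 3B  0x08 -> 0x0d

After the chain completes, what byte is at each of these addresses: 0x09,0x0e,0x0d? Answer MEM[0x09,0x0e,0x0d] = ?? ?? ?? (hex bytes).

#0 dst[0x0a+3] := {0xab,0x55,0x00}
#1 dst[0x0d+7] := {0x15,0xac,0x17,0xf5,0x68,0xff,0xcc}
#2 dst[0x10+2] := {0x81,0x8f}
#3 dst[0x03+8] := {0x00,0x6d,0xa7,0xd0,0xe7,0x48,0x99,0x38}
#4 dst[0x0d+3] := {0x48,0x99,0x38}
query mem[0x09]=0x99, mem[0x0e]=0x99, mem[0x0d]=0x48

MEM[0x09,0x0e,0x0d] = 99 99 48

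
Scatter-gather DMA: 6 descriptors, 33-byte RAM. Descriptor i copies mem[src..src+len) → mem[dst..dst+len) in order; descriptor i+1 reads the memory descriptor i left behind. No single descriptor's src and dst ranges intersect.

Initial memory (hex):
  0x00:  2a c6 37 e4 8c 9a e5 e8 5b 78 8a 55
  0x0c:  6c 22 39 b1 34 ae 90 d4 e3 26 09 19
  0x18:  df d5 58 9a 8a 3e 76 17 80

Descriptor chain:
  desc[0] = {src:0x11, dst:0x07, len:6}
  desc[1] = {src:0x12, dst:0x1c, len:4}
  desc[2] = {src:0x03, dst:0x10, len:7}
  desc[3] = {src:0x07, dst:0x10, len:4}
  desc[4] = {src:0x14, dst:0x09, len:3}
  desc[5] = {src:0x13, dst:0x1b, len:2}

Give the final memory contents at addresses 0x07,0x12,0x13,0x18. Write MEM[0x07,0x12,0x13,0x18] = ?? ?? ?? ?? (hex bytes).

#0 dst[0x07+6] := {0xae,0x90,0xd4,0xe3,0x26,0x09}
#1 dst[0x1c+4] := {0x90,0xd4,0xe3,0x26}
#2 dst[0x10+7] := {0xe4,0x8c,0x9a,0xe5,0xae,0x90,0xd4}
#3 dst[0x10+4] := {0xae,0x90,0xd4,0xe3}
#4 dst[0x09+3] := {0xae,0x90,0xd4}
#5 dst[0x1b+2] := {0xe3,0xae}
query mem[0x07]=0xae, mem[0x12]=0xd4, mem[0x13]=0xe3, mem[0x18]=0xdf

MEM[0x07,0x12,0x13,0x18] = ae d4 e3 df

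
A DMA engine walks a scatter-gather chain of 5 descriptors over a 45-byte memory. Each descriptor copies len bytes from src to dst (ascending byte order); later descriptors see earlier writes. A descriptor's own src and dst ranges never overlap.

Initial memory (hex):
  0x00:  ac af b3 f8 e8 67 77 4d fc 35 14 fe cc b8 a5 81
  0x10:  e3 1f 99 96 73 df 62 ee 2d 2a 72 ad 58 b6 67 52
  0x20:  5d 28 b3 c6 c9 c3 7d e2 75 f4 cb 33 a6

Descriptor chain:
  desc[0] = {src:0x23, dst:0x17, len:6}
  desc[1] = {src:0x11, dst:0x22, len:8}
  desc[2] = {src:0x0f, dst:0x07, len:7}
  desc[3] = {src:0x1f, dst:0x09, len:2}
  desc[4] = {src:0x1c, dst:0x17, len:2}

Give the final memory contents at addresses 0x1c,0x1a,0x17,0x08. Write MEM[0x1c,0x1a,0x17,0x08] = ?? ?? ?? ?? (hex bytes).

MEM[0x1c,0x1a,0x17,0x08] = 75 7d 75 e3

#0 dst[0x17+6] := {0xc6,0xc9,0xc3,0x7d,0xe2,0x75}
#1 dst[0x22+8] := {0x1f,0x99,0x96,0x73,0xdf,0x62,0xc6,0xc9}
#2 dst[0x07+7] := {0x81,0xe3,0x1f,0x99,0x96,0x73,0xdf}
#3 dst[0x09+2] := {0x52,0x5d}
#4 dst[0x17+2] := {0x75,0xb6}
query mem[0x1c]=0x75, mem[0x1a]=0x7d, mem[0x17]=0x75, mem[0x08]=0xe3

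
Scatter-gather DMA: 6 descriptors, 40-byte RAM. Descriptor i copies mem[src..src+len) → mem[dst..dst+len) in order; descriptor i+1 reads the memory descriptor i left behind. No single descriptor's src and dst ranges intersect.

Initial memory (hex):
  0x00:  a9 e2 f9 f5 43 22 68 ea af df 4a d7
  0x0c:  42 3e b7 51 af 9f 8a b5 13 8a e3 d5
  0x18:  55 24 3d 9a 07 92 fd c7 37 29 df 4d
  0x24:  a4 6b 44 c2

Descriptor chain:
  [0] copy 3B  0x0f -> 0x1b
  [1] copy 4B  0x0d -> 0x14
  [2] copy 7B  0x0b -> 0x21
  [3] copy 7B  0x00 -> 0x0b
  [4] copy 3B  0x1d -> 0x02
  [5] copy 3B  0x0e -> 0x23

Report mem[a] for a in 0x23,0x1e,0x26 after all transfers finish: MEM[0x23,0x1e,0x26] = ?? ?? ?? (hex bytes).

[0] 0x0f->0x1b len=3 : 51 af 9f
[1] 0x0d->0x14 len=4 : 3e b7 51 af
[2] 0x0b->0x21 len=7 : d7 42 3e b7 51 af 9f
[3] 0x00->0x0b len=7 : a9 e2 f9 f5 43 22 68
[4] 0x1d->0x02 len=3 : 9f fd c7
[5] 0x0e->0x23 len=3 : f5 43 22
query mem[0x23]=0xf5, mem[0x1e]=0xfd, mem[0x26]=0xaf

MEM[0x23,0x1e,0x26] = f5 fd af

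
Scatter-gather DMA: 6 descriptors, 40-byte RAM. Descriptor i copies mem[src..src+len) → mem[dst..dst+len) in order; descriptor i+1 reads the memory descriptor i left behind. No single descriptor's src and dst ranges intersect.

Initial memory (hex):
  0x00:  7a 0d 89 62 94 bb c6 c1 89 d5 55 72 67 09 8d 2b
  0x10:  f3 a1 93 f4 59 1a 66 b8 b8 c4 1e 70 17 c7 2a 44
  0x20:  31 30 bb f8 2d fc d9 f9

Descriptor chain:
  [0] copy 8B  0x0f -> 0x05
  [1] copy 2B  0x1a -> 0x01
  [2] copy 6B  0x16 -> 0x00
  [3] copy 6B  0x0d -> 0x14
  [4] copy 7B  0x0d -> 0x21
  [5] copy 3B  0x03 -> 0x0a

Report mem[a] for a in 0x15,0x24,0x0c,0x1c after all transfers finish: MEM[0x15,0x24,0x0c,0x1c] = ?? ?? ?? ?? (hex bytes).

MEM[0x15,0x24,0x0c,0x1c] = 8d f3 70 17

  after D0: wrote 8B at 0x05 = 2bf3a193f4591a66
  after D1: wrote 2B at 0x01 = 1e70
  after D2: wrote 6B at 0x00 = 66b8b8c41e70
  after D3: wrote 6B at 0x14 = 098d2bf3a193
  after D4: wrote 7B at 0x21 = 098d2bf3a193f4
  after D5: wrote 3B at 0x0a = c41e70
query mem[0x15]=0x8d, mem[0x24]=0xf3, mem[0x0c]=0x70, mem[0x1c]=0x17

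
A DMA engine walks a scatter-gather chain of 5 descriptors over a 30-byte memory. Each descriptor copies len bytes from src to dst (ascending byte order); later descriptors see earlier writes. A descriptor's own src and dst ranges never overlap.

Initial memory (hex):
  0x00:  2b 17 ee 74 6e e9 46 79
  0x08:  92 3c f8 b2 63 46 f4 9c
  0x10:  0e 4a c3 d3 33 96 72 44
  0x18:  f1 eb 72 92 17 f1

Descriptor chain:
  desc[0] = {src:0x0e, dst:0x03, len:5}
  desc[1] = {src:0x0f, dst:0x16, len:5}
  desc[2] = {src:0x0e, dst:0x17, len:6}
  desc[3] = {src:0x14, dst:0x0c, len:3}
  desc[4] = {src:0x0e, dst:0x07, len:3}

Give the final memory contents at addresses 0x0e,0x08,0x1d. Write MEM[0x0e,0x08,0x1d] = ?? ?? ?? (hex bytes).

MEM[0x0e,0x08,0x1d] = 9c 9c f1

D0: mem[0x03..0x07] <- [f4 9c 0e 4a c3]
D1: mem[0x16..0x1a] <- [9c 0e 4a c3 d3]
D2: mem[0x17..0x1c] <- [f4 9c 0e 4a c3 d3]
D3: mem[0x0c..0x0e] <- [33 96 9c]
D4: mem[0x07..0x09] <- [9c 9c 0e]
query mem[0x0e]=0x9c, mem[0x08]=0x9c, mem[0x1d]=0xf1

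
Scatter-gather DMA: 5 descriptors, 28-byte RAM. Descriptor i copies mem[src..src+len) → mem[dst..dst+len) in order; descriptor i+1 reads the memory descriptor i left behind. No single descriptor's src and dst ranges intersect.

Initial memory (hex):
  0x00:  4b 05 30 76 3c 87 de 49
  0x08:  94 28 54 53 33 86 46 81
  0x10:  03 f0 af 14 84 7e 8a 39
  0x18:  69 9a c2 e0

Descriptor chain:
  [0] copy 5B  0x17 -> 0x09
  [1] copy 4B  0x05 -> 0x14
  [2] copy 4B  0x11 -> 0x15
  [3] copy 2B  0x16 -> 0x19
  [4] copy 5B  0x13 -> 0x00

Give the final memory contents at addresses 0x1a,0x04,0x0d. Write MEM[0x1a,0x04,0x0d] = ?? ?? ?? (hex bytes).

  after D0: wrote 5B at 0x09 = 39699ac2e0
  after D1: wrote 4B at 0x14 = 87de4994
  after D2: wrote 4B at 0x15 = f0af1487
  after D3: wrote 2B at 0x19 = af14
  after D4: wrote 5B at 0x00 = 1487f0af14
query mem[0x1a]=0x14, mem[0x04]=0x14, mem[0x0d]=0xe0

MEM[0x1a,0x04,0x0d] = 14 14 e0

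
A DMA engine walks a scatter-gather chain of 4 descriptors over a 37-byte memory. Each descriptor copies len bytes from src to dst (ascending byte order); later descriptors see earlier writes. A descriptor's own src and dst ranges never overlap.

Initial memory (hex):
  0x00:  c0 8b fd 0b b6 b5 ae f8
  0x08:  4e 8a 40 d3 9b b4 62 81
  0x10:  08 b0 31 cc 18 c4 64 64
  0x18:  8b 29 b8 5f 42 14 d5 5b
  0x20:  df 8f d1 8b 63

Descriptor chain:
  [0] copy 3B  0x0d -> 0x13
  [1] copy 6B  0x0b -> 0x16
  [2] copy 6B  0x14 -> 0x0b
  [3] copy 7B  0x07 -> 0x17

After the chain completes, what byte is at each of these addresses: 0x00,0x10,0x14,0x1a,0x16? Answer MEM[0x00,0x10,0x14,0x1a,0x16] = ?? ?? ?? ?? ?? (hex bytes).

  after D0: wrote 3B at 0x13 = b46281
  after D1: wrote 6B at 0x16 = d39bb4628108
  after D2: wrote 6B at 0x0b = 6281d39bb462
  after D3: wrote 7B at 0x17 = f84e8a406281d3
query mem[0x00]=0xc0, mem[0x10]=0x62, mem[0x14]=0x62, mem[0x1a]=0x40, mem[0x16]=0xd3

MEM[0x00,0x10,0x14,0x1a,0x16] = c0 62 62 40 d3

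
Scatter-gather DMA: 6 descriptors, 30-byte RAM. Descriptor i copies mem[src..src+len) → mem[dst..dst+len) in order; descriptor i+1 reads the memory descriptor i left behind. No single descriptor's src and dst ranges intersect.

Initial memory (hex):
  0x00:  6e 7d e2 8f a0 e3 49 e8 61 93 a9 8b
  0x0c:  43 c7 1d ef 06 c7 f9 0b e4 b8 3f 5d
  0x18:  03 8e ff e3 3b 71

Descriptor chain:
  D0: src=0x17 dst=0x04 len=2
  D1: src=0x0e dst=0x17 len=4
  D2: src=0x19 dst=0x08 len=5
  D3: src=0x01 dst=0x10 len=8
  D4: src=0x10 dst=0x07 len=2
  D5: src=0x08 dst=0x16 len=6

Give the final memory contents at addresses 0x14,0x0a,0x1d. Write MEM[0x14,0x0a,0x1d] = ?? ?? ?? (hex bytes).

MEM[0x14,0x0a,0x1d] = 03 e3 71

  after D0: wrote 2B at 0x04 = 5d03
  after D1: wrote 4B at 0x17 = 1def06c7
  after D2: wrote 5B at 0x08 = 06c7e33b71
  after D3: wrote 8B at 0x10 = 7de28f5d0349e806
  after D4: wrote 2B at 0x07 = 7de2
  after D5: wrote 6B at 0x16 = e2c7e33b71c7
query mem[0x14]=0x03, mem[0x0a]=0xe3, mem[0x1d]=0x71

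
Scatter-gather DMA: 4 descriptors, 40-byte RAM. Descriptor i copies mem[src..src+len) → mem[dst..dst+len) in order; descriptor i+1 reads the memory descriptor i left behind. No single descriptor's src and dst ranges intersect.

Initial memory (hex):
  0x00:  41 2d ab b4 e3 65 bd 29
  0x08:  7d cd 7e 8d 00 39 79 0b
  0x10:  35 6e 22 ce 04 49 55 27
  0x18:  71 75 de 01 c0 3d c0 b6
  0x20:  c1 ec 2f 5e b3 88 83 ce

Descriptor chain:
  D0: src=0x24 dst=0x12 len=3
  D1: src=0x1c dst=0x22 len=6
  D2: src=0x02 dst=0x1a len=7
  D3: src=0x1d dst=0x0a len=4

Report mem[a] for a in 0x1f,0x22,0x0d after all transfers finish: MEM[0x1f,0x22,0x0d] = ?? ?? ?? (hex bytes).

MEM[0x1f,0x22,0x0d] = 29 c0 7d

D0: mem[0x12..0x14] <- [b3 88 83]
D1: mem[0x22..0x27] <- [c0 3d c0 b6 c1 ec]
D2: mem[0x1a..0x20] <- [ab b4 e3 65 bd 29 7d]
D3: mem[0x0a..0x0d] <- [65 bd 29 7d]
query mem[0x1f]=0x29, mem[0x22]=0xc0, mem[0x0d]=0x7d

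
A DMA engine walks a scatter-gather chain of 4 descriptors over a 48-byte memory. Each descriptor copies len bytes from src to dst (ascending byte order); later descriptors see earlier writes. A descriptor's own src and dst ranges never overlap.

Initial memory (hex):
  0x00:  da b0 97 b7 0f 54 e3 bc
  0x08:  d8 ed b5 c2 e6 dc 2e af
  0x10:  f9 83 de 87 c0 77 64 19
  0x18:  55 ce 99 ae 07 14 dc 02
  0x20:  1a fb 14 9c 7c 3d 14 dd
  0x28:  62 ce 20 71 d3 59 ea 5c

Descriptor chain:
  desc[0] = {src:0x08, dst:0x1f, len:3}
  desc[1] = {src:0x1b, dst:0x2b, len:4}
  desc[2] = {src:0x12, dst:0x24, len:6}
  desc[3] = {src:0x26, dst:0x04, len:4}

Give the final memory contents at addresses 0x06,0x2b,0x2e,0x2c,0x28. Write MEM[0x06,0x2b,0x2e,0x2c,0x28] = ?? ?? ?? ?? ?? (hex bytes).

[0] 0x08->0x1f len=3 : d8 ed b5
[1] 0x1b->0x2b len=4 : ae 07 14 dc
[2] 0x12->0x24 len=6 : de 87 c0 77 64 19
[3] 0x26->0x04 len=4 : c0 77 64 19
query mem[0x06]=0x64, mem[0x2b]=0xae, mem[0x2e]=0xdc, mem[0x2c]=0x07, mem[0x28]=0x64

MEM[0x06,0x2b,0x2e,0x2c,0x28] = 64 ae dc 07 64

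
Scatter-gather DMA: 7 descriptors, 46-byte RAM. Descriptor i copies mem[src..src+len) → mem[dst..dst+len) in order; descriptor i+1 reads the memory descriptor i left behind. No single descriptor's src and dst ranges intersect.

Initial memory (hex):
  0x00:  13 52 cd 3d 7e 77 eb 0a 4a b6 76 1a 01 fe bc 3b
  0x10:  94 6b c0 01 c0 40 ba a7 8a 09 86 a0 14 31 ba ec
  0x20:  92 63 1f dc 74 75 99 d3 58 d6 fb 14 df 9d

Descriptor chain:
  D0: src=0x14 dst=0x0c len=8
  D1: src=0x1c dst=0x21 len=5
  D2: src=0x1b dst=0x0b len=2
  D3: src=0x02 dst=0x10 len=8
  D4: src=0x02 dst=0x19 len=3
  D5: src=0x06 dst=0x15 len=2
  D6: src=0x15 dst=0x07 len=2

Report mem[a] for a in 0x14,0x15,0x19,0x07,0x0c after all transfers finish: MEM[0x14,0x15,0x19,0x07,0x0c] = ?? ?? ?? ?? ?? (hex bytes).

[0] 0x14->0x0c len=8 : c0 40 ba a7 8a 09 86 a0
[1] 0x1c->0x21 len=5 : 14 31 ba ec 92
[2] 0x1b->0x0b len=2 : a0 14
[3] 0x02->0x10 len=8 : cd 3d 7e 77 eb 0a 4a b6
[4] 0x02->0x19 len=3 : cd 3d 7e
[5] 0x06->0x15 len=2 : eb 0a
[6] 0x15->0x07 len=2 : eb 0a
query mem[0x14]=0xeb, mem[0x15]=0xeb, mem[0x19]=0xcd, mem[0x07]=0xeb, mem[0x0c]=0x14

MEM[0x14,0x15,0x19,0x07,0x0c] = eb eb cd eb 14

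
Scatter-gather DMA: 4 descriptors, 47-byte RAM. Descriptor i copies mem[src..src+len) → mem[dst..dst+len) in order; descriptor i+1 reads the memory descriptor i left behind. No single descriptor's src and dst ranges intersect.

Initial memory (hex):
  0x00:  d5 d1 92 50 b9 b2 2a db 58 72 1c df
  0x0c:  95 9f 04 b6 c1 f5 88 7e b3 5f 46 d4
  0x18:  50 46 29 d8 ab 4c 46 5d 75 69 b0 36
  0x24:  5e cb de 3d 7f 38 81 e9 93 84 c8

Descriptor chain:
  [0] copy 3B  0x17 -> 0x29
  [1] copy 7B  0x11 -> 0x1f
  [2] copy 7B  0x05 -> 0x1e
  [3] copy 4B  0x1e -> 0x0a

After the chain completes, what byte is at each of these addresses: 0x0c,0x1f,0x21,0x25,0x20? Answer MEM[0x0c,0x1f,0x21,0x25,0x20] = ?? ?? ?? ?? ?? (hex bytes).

MEM[0x0c,0x1f,0x21,0x25,0x20] = db 2a 58 d4 db

[0] 0x17->0x29 len=3 : d4 50 46
[1] 0x11->0x1f len=7 : f5 88 7e b3 5f 46 d4
[2] 0x05->0x1e len=7 : b2 2a db 58 72 1c df
[3] 0x1e->0x0a len=4 : b2 2a db 58
query mem[0x0c]=0xdb, mem[0x1f]=0x2a, mem[0x21]=0x58, mem[0x25]=0xd4, mem[0x20]=0xdb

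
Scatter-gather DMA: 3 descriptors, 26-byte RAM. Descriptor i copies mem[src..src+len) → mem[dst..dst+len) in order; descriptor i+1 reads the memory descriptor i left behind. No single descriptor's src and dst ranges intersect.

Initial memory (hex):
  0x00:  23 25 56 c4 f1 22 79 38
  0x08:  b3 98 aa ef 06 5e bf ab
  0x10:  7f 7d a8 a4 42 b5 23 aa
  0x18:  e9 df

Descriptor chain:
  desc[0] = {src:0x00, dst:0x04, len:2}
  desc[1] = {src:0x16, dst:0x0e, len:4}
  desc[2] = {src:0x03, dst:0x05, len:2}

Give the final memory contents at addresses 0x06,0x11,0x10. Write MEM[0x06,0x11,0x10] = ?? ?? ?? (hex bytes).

MEM[0x06,0x11,0x10] = 23 df e9

D0: mem[0x04..0x05] <- [23 25]
D1: mem[0x0e..0x11] <- [23 aa e9 df]
D2: mem[0x05..0x06] <- [c4 23]
query mem[0x06]=0x23, mem[0x11]=0xdf, mem[0x10]=0xe9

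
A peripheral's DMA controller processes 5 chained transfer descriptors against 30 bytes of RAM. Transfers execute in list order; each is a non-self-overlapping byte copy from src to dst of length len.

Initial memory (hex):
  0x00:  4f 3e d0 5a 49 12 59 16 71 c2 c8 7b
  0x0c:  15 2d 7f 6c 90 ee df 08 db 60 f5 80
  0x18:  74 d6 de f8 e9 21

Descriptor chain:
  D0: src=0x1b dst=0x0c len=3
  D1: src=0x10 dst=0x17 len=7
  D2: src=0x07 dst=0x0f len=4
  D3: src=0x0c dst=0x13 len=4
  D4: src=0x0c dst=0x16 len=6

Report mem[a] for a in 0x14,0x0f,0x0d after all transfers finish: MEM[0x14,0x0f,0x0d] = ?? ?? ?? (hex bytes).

MEM[0x14,0x0f,0x0d] = e9 16 e9

  after D0: wrote 3B at 0x0c = f8e921
  after D1: wrote 7B at 0x17 = 90eedf08db60f5
  after D2: wrote 4B at 0x0f = 1671c2c8
  after D3: wrote 4B at 0x13 = f8e92116
  after D4: wrote 6B at 0x16 = f8e9211671c2
query mem[0x14]=0xe9, mem[0x0f]=0x16, mem[0x0d]=0xe9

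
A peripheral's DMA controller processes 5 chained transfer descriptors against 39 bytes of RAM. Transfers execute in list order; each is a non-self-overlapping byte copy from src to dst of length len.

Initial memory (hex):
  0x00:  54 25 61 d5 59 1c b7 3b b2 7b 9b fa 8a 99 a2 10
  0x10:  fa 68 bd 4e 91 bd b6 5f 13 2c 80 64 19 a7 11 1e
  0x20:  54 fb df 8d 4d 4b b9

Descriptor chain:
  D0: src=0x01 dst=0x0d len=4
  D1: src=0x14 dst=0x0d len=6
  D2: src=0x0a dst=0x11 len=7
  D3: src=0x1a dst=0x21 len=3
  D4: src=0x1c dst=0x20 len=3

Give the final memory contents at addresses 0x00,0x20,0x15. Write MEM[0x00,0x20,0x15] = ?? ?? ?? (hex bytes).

D0: mem[0x0d..0x10] <- [25 61 d5 59]
D1: mem[0x0d..0x12] <- [91 bd b6 5f 13 2c]
D2: mem[0x11..0x17] <- [9b fa 8a 91 bd b6 5f]
D3: mem[0x21..0x23] <- [80 64 19]
D4: mem[0x20..0x22] <- [19 a7 11]
query mem[0x00]=0x54, mem[0x20]=0x19, mem[0x15]=0xbd

MEM[0x00,0x20,0x15] = 54 19 bd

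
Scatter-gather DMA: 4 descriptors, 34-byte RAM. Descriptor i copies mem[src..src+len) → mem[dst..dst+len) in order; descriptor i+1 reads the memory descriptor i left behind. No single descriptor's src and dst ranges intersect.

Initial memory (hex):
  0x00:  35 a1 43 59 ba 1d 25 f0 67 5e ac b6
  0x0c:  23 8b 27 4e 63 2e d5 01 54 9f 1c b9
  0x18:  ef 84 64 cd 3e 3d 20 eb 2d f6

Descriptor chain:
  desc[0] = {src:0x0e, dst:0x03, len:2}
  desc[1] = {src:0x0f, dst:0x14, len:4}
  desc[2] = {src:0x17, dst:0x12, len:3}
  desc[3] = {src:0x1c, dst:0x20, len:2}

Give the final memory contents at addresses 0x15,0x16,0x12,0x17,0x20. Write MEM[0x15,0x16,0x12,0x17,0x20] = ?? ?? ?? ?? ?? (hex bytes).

D0: mem[0x03..0x04] <- [27 4e]
D1: mem[0x14..0x17] <- [4e 63 2e d5]
D2: mem[0x12..0x14] <- [d5 ef 84]
D3: mem[0x20..0x21] <- [3e 3d]
query mem[0x15]=0x63, mem[0x16]=0x2e, mem[0x12]=0xd5, mem[0x17]=0xd5, mem[0x20]=0x3e

MEM[0x15,0x16,0x12,0x17,0x20] = 63 2e d5 d5 3e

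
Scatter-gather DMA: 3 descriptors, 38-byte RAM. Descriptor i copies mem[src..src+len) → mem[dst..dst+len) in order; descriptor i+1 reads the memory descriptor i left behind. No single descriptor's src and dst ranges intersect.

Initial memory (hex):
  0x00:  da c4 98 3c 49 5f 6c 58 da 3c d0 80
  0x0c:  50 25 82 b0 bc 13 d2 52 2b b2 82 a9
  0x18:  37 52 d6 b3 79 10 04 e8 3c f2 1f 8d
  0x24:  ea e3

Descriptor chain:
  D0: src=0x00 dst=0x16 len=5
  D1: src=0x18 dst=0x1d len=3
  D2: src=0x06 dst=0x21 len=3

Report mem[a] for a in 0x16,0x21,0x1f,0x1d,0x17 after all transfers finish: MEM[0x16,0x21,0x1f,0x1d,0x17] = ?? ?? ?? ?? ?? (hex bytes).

MEM[0x16,0x21,0x1f,0x1d,0x17] = da 6c 49 98 c4

  after D0: wrote 5B at 0x16 = dac4983c49
  after D1: wrote 3B at 0x1d = 983c49
  after D2: wrote 3B at 0x21 = 6c58da
query mem[0x16]=0xda, mem[0x21]=0x6c, mem[0x1f]=0x49, mem[0x1d]=0x98, mem[0x17]=0xc4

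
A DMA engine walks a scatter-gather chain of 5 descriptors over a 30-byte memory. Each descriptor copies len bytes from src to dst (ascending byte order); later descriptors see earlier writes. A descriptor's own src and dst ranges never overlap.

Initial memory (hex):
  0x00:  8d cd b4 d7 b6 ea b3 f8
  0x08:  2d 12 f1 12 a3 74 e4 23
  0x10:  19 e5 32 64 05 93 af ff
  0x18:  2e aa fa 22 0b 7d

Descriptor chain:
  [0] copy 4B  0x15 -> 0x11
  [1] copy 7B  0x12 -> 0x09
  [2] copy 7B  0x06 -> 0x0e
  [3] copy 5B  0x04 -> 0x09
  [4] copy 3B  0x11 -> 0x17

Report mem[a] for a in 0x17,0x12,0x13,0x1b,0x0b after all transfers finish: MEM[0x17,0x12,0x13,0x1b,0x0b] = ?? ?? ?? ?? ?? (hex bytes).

MEM[0x17,0x12,0x13,0x1b,0x0b] = af ff 2e 22 b3

#0 dst[0x11+4] := {0x93,0xaf,0xff,0x2e}
#1 dst[0x09+7] := {0xaf,0xff,0x2e,0x93,0xaf,0xff,0x2e}
#2 dst[0x0e+7] := {0xb3,0xf8,0x2d,0xaf,0xff,0x2e,0x93}
#3 dst[0x09+5] := {0xb6,0xea,0xb3,0xf8,0x2d}
#4 dst[0x17+3] := {0xaf,0xff,0x2e}
query mem[0x17]=0xaf, mem[0x12]=0xff, mem[0x13]=0x2e, mem[0x1b]=0x22, mem[0x0b]=0xb3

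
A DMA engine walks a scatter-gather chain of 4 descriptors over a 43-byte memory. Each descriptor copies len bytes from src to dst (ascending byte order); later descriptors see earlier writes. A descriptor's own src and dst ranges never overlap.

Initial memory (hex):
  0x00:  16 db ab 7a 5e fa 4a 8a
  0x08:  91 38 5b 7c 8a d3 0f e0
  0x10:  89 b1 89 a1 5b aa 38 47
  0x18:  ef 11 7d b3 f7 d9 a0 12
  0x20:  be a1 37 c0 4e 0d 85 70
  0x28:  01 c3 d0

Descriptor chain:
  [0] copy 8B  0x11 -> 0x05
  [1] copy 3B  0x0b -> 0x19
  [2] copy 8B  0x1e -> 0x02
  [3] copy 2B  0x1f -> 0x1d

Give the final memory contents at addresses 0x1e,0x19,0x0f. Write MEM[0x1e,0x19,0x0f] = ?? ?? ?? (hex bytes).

MEM[0x1e,0x19,0x0f] = be 47 e0

#0 dst[0x05+8] := {0xb1,0x89,0xa1,0x5b,0xaa,0x38,0x47,0xef}
#1 dst[0x19+3] := {0x47,0xef,0xd3}
#2 dst[0x02+8] := {0xa0,0x12,0xbe,0xa1,0x37,0xc0,0x4e,0x0d}
#3 dst[0x1d+2] := {0x12,0xbe}
query mem[0x1e]=0xbe, mem[0x19]=0x47, mem[0x0f]=0xe0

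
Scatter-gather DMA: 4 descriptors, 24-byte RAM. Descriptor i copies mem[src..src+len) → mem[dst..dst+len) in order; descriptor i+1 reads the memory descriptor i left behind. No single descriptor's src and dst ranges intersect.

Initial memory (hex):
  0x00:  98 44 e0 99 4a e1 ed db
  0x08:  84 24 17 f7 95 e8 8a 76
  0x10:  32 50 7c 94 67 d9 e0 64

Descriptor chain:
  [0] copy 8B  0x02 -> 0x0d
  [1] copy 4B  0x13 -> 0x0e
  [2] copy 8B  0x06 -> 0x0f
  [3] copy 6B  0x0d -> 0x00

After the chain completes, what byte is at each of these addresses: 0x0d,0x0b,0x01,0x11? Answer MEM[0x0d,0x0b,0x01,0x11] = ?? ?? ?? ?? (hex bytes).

MEM[0x0d,0x0b,0x01,0x11] = e0 f7 84 84

[0] 0x02->0x0d len=8 : e0 99 4a e1 ed db 84 24
[1] 0x13->0x0e len=4 : 84 24 d9 e0
[2] 0x06->0x0f len=8 : ed db 84 24 17 f7 95 e0
[3] 0x0d->0x00 len=6 : e0 84 ed db 84 24
query mem[0x0d]=0xe0, mem[0x0b]=0xf7, mem[0x01]=0x84, mem[0x11]=0x84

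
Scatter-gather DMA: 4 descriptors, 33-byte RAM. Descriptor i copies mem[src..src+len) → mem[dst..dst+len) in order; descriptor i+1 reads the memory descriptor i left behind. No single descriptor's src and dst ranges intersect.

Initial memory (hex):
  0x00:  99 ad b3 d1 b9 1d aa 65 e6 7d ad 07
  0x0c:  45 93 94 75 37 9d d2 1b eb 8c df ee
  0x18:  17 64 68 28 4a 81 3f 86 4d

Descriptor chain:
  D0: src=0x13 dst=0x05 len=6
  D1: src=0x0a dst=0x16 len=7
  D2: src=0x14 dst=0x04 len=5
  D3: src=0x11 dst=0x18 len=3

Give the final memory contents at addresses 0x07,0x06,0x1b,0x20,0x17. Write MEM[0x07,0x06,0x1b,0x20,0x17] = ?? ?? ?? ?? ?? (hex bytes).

[0] 0x13->0x05 len=6 : 1b eb 8c df ee 17
[1] 0x0a->0x16 len=7 : 17 07 45 93 94 75 37
[2] 0x14->0x04 len=5 : eb 8c 17 07 45
[3] 0x11->0x18 len=3 : 9d d2 1b
query mem[0x07]=0x07, mem[0x06]=0x17, mem[0x1b]=0x75, mem[0x20]=0x4d, mem[0x17]=0x07

MEM[0x07,0x06,0x1b,0x20,0x17] = 07 17 75 4d 07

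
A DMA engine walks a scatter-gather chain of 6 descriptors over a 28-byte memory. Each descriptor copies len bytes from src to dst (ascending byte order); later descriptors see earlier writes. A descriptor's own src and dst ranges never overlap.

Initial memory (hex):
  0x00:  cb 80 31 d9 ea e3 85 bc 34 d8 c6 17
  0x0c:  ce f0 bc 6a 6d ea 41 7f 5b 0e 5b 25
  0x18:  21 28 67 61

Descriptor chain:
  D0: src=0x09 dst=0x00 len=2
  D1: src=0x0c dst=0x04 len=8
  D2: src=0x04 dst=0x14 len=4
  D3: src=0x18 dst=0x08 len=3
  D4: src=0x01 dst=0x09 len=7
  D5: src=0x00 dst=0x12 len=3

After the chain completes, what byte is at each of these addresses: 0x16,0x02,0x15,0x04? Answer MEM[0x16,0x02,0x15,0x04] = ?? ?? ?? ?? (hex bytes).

MEM[0x16,0x02,0x15,0x04] = bc 31 f0 ce

D0: mem[0x00..0x01] <- [d8 c6]
D1: mem[0x04..0x0b] <- [ce f0 bc 6a 6d ea 41 7f]
D2: mem[0x14..0x17] <- [ce f0 bc 6a]
D3: mem[0x08..0x0a] <- [21 28 67]
D4: mem[0x09..0x0f] <- [c6 31 d9 ce f0 bc 6a]
D5: mem[0x12..0x14] <- [d8 c6 31]
query mem[0x16]=0xbc, mem[0x02]=0x31, mem[0x15]=0xf0, mem[0x04]=0xce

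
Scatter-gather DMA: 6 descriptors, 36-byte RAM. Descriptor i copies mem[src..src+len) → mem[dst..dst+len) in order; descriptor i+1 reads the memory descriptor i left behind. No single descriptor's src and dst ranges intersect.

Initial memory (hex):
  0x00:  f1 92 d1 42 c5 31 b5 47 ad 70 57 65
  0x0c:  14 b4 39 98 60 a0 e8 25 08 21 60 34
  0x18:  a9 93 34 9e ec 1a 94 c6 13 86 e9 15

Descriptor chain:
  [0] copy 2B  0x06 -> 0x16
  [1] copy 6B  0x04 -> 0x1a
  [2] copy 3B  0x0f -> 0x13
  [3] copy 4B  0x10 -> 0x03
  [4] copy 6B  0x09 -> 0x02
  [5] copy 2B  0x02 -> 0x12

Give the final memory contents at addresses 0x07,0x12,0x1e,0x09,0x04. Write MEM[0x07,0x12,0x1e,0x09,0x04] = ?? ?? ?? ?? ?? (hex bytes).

MEM[0x07,0x12,0x1e,0x09,0x04] = 39 70 ad 70 65

[0] 0x06->0x16 len=2 : b5 47
[1] 0x04->0x1a len=6 : c5 31 b5 47 ad 70
[2] 0x0f->0x13 len=3 : 98 60 a0
[3] 0x10->0x03 len=4 : 60 a0 e8 98
[4] 0x09->0x02 len=6 : 70 57 65 14 b4 39
[5] 0x02->0x12 len=2 : 70 57
query mem[0x07]=0x39, mem[0x12]=0x70, mem[0x1e]=0xad, mem[0x09]=0x70, mem[0x04]=0x65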